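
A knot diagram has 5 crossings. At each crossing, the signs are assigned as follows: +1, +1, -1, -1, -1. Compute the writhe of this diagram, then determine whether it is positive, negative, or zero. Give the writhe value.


Step 1: Count positive crossings (+1).
Positive crossings: 2
Step 2: Count negative crossings (-1).
Negative crossings: 3
Step 3: Writhe = (positive) - (negative)
w = 2 - 3 = -1
Step 4: |w| = 1, and w is negative

-1


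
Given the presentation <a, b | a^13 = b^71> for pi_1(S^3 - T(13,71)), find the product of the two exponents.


The relation is a^13 = b^71.
Product of exponents = 13 * 71
= 923

923


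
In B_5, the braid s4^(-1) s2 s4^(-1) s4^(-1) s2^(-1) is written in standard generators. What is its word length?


The word length counts the number of generators (including inverses).
Listing each generator: s4^(-1), s2, s4^(-1), s4^(-1), s2^(-1)
There are 5 generators in this braid word.

5


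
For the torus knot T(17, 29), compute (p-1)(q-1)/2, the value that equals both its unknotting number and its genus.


For a torus knot T(p,q), both the unknotting number and genus equal (p-1)(q-1)/2.
= (17-1)(29-1)/2
= 16*28/2
= 448/2 = 224

224


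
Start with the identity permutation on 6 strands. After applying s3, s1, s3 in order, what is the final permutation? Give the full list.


Starting with identity [1, 2, 3, 4, 5, 6].
Apply generators in sequence:
  After s3: [1, 2, 4, 3, 5, 6]
  After s1: [2, 1, 4, 3, 5, 6]
  After s3: [2, 1, 3, 4, 5, 6]
Final permutation: [2, 1, 3, 4, 5, 6]

[2, 1, 3, 4, 5, 6]


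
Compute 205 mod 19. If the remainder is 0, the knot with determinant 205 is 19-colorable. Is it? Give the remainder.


Step 1: A knot is p-colorable if and only if p divides its determinant.
Step 2: Compute 205 mod 19.
205 = 10 * 19 + 15
Step 3: 205 mod 19 = 15
Step 4: The knot is 19-colorable: no

15


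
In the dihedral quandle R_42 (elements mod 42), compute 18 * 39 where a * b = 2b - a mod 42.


18 * 39 = 2*39 - 18 mod 42
= 78 - 18 mod 42
= 60 mod 42 = 18

18


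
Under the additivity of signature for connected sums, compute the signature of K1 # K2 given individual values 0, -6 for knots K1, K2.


The signature is additive under connected sum.
signature(K1 # K2) = (0) + (-6)
= -6

-6


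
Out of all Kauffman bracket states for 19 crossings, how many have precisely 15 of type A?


We choose which 15 of 19 crossings get A-smoothings.
C(19, 15) = 19! / (15! * 4!)
= 3876

3876


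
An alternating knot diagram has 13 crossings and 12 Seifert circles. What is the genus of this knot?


For alternating knots, g = (c - s + 1)/2.
= (13 - 12 + 1)/2
= 2/2 = 1

1


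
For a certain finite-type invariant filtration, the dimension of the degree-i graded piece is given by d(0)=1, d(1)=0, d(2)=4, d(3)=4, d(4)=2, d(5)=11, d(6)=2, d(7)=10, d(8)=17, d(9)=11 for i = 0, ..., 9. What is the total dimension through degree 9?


Total dimension = d(0) + d(1) + ... + d(9)
= 1 + 0 + 4 + 4 + 2 + 11 + 2 + 10 + 17 + 11
= 62

62


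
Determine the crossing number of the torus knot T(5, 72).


For a torus knot T(p, q) with gcd(p,q)=1,
the crossing number is min(p*(q-1), q*(p-1)).
p*(q-1) = 5*71 = 355
q*(p-1) = 72*4 = 288
min(355, 288) = 288

288


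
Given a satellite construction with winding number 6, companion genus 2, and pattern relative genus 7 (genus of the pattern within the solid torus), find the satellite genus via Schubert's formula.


Schubert: g(satellite) = g_rel(pattern) + |winding| * g(companion),
where g_rel(pattern) is the genus of the pattern relative to the solid torus.
= 7 + 6 * 2
= 7 + 12 = 19

19


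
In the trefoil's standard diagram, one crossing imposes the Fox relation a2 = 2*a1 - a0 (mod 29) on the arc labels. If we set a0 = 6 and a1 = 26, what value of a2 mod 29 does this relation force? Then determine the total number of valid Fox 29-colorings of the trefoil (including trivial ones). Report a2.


Step 1: Apply the given crossing relation 2*a1 - a0 - a2 = 0 (mod 29).
  a2 = 2*a1 - a0 mod 29
  a2 = 2*26 - 6 mod 29
  a2 = 52 - 6 mod 29
  a2 = 46 mod 29 = 17
Step 2: The trefoil has determinant 3.
  Number of Fox p-colorings (p prime) is p^2 if p = 3, else p.
  Since 29 does not divide 3, only trivial (constant) colorings exist.
  (So the trial a0 = 6, a1 = 26 with a0 != a1 does NOT extend to a valid coloring of the whole trefoil: the other two crossing relations require 3*(a1 - a0) = 0 (mod 29), which fails.)
  Total colorings = 29
Step 3: a2 = 17, total Fox 29-colorings = 29

17


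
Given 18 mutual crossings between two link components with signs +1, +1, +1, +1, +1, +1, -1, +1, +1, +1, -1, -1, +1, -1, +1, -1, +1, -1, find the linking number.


Step 1: Count positive crossings: 12
Step 2: Count negative crossings: 6
Step 3: Sum of signs = 12 - 6 = 6
Step 4: Linking number = sum/2 = 6/2 = 3

3


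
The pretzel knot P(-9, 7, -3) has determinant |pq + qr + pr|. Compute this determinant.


Step 1: Compute pq + qr + pr.
pq = (-9)*7 = -63
qr = 7*(-3) = -21
pr = (-9)*(-3) = 27
pq + qr + pr = -63 + (-21) + 27 = -57
Step 2: Take absolute value.
det(P(-9,7,-3)) = |-57| = 57

57


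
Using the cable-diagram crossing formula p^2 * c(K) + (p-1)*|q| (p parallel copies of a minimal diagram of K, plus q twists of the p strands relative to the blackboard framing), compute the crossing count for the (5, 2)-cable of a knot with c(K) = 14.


Step 1: Each of the c(K) crossings of the companion diagram becomes p*p = p^2 crossings among the p parallel strands, and each of the |q| twists s_1 s_2 ... s_(p-1) adds (p-1) crossings.
  Crossings = p^2 * c(K) + (p-1)*|q|
Step 2: = 5^2 * 14 + (5-1)*2
Step 3: = 25*14 + 4*2
Step 4: = 350 + 8 = 358

358


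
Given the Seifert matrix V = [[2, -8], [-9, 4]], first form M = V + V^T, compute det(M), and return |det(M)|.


Step 1: Form V + V^T where V = [[2, -8], [-9, 4]]
  V^T = [[2, -9], [-8, 4]]
  V + V^T = [[4, -17], [-17, 8]]
Step 2: det(V + V^T) = 4*8 - (-17)*(-17)
  = 32 - 289 = -257
Step 3: Knot determinant = |det(V + V^T)| = |-257| = 257

257


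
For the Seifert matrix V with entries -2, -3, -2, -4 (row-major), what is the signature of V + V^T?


Step 1: V + V^T = [[-4, -5], [-5, -8]]
Step 2: trace = -12, det = 7
Step 3: Discriminant = (-12)^2 - 4*7 = 116
Step 4: Eigenvalues: -0.614835, -11.3852
Step 5: Signature = (# positive eigenvalues) - (# negative eigenvalues) = -2

-2


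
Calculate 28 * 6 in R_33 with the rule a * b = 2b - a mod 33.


28 * 6 = 2*6 - 28 mod 33
= 12 - 28 mod 33
= -16 mod 33 = 17

17


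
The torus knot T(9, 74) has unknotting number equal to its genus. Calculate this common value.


For a torus knot T(p,q), both the unknotting number and genus equal (p-1)(q-1)/2.
= (9-1)(74-1)/2
= 8*73/2
= 584/2 = 292

292


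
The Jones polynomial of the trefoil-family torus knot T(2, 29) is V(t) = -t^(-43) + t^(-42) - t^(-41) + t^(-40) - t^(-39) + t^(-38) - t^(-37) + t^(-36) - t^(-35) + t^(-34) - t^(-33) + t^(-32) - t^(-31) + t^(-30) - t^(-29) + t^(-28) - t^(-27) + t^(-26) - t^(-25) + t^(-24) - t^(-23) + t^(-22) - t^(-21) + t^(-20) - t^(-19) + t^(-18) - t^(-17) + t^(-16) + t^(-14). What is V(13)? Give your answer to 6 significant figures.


Substituting t = 13 into V(t) = -t^(-43) + t^(-42) - t^(-41) + t^(-40) - t^(-39) + t^(-38) - t^(-37) + t^(-36) - t^(-35) + t^(-34) - t^(-33) + t^(-32) - t^(-31) + t^(-30) - t^(-29) + t^(-28) - t^(-27) + t^(-26) - t^(-25) + t^(-24) - t^(-23) + t^(-22) - t^(-21) + t^(-20) - t^(-19) + t^(-18) - t^(-17) + t^(-16) + t^(-14):
  (-)t^(-43) = -1.26019e-48
  (+)t^(-42) = 1.63825e-47
  (-)t^(-41) = -2.12972e-46
  (+)t^(-40) = 2.76864e-45
  (-)t^(-39) = -3.59923e-44
  (+)t^(-38) = 4.679e-43
  (-)t^(-37) = -6.08269e-42
  (+)t^(-36) = 7.9075e-41
  (-)t^(-35) = -1.02798e-39
  (+)t^(-34) = 1.33637e-38
  (-)t^(-33) = -1.73728e-37
  (+)t^(-32) = 2.25846e-36
  (-)t^(-31) = -2.936e-35
  (+)t^(-30) = 3.8168e-34
  (-)t^(-29) = -4.96184e-33
  (+)t^(-28) = 6.45039e-32
  (-)t^(-27) = -8.38551e-31
  (+)t^(-26) = 1.09012e-29
  (-)t^(-25) = -1.41715e-28
  (+)t^(-24) = 1.8423e-27
  (-)t^(-23) = -2.39499e-26
  (+)t^(-22) = 3.11348e-25
  (-)t^(-21) = -4.04753e-24
  (+)t^(-20) = 5.26178e-23
  (-)t^(-19) = -6.84032e-22
  (+)t^(-18) = 8.89241e-21
  (-)t^(-17) = -1.15601e-19
  (+)t^(-16) = 1.50282e-18
  (+)t^(-14) = 2.53976e-16
Sum = (-1.26019e-48) + (1.63825e-47) + (-2.12972e-46) + (2.76864e-45) + (-3.59923e-44) + (4.679e-43) + (-6.08269e-42) + (7.9075e-41) + (-1.02798e-39) + (1.33637e-38) + (-1.73728e-37) + (2.25846e-36) + (-2.936e-35) + (3.8168e-34) + (-4.96184e-33) + (6.45039e-32) + (-8.38551e-31) + (1.09012e-29) + (-1.41715e-28) + (1.8423e-27) + (-2.39499e-26) + (3.11348e-25) + (-4.04753e-24) + (5.26178e-23) + (-6.84032e-22) + (8.89241e-21) + (-1.15601e-19) + (1.50282e-18) + (2.53976e-16)
= 2.553717011e-16
Rounded to 6 significant figures: 2.55372e-16

2.55372e-16


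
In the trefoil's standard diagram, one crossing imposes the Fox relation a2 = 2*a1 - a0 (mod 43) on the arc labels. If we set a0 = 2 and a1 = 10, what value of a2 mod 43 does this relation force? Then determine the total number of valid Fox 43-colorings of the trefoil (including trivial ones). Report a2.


Step 1: Apply the given crossing relation 2*a1 - a0 - a2 = 0 (mod 43).
  a2 = 2*a1 - a0 mod 43
  a2 = 2*10 - 2 mod 43
  a2 = 20 - 2 mod 43
  a2 = 18 mod 43 = 18
Step 2: The trefoil has determinant 3.
  Number of Fox p-colorings (p prime) is p^2 if p = 3, else p.
  Since 43 does not divide 3, only trivial (constant) colorings exist.
  (So the trial a0 = 2, a1 = 10 with a0 != a1 does NOT extend to a valid coloring of the whole trefoil: the other two crossing relations require 3*(a1 - a0) = 0 (mod 43), which fails.)
  Total colorings = 43
Step 3: a2 = 18, total Fox 43-colorings = 43

18


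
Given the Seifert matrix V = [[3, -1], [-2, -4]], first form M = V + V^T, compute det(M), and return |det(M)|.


Step 1: Form V + V^T where V = [[3, -1], [-2, -4]]
  V^T = [[3, -2], [-1, -4]]
  V + V^T = [[6, -3], [-3, -8]]
Step 2: det(V + V^T) = 6*(-8) - (-3)*(-3)
  = -48 - 9 = -57
Step 3: Knot determinant = |det(V + V^T)| = |-57| = 57

57


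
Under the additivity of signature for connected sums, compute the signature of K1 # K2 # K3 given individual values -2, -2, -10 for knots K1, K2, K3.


The signature is additive under connected sum.
signature(K1 # K2 # K3) = (-2) + (-2) + (-10)
= -14

-14


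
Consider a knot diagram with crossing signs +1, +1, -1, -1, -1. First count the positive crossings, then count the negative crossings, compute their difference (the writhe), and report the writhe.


Step 1: Count positive crossings (+1).
Positive crossings: 2
Step 2: Count negative crossings (-1).
Negative crossings: 3
Step 3: Writhe = (positive) - (negative)
w = 2 - 3 = -1
Step 4: |w| = 1, and w is negative

-1


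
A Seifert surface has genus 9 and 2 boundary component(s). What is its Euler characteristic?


chi = 2 - 2g - b
= 2 - 2*9 - 2
= 2 - 18 - 2 = -18

-18


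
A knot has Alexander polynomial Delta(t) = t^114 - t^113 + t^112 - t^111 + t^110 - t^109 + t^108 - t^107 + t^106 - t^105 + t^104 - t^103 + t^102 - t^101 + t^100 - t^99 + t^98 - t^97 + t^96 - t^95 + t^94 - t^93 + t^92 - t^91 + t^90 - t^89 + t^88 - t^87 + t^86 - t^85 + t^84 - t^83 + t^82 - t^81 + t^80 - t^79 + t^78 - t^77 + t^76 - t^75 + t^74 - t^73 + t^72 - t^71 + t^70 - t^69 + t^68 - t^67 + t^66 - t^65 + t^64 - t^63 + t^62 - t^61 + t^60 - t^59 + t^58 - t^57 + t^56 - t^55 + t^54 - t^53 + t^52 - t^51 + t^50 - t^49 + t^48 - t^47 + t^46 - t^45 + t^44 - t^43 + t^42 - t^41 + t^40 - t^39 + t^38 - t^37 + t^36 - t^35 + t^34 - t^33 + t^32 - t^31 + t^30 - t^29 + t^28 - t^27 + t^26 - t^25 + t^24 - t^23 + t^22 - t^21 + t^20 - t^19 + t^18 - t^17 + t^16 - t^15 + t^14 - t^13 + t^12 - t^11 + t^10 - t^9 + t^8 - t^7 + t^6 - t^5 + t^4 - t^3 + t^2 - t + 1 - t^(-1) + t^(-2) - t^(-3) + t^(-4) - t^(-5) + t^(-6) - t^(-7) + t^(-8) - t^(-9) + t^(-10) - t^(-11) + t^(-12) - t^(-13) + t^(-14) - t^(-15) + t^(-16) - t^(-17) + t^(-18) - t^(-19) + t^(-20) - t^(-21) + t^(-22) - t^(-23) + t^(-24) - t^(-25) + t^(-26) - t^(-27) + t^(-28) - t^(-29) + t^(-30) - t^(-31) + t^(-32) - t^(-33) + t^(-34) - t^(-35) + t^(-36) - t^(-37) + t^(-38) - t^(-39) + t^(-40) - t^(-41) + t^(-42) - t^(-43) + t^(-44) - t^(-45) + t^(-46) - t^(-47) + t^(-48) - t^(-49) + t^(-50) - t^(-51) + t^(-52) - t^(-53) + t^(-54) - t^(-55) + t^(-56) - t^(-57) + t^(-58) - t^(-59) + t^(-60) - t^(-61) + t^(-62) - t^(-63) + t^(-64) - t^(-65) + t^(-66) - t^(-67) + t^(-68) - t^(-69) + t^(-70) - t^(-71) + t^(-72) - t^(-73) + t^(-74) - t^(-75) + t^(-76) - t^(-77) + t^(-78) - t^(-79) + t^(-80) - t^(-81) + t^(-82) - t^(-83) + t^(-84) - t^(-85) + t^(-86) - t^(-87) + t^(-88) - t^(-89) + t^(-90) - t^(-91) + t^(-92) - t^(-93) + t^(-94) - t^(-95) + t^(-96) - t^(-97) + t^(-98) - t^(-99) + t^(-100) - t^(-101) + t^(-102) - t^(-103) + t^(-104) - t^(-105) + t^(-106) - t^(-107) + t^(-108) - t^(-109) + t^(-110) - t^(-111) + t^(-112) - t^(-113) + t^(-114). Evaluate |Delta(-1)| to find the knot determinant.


Step 1: The polynomial has 229 terms with alternating signs, exponents from 114 down to -114.
Step 2: Substitute t = -1. The i-th term has coefficient (-1)^i and exponent (m-i),
  so its value is (-1)^i * (-1)^(m-i) = (-1)^m = 1 for every i.
Step 3: All 229 terms equal 1, so Delta(-1) = 229 * (1) = 229
Step 4: |Delta(-1)| = 229

229


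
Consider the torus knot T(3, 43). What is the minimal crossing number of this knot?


For a torus knot T(p, q) with gcd(p,q)=1,
the crossing number is min(p*(q-1), q*(p-1)).
p*(q-1) = 3*42 = 126
q*(p-1) = 43*2 = 86
min(126, 86) = 86

86


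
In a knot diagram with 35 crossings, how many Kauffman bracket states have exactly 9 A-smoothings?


We choose which 9 of 35 crossings get A-smoothings.
C(35, 9) = 35! / (9! * 26!)
= 70607460

70607460


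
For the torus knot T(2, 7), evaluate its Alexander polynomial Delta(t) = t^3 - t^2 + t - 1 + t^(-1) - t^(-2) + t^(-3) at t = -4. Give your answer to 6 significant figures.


Substituting t = -4 into Delta(t) = t^3 - t^2 + t - 1 + t^(-1) - t^(-2) + t^(-3):
Term values: (-64) + (-16) + (-4) + (-1) + (-0.25) + (-0.0625) + (-0.015625)
Sum = -85.328125
Rounded to 6 significant figures: -85.3281

-85.3281


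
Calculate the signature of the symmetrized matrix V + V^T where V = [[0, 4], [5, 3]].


Step 1: V + V^T = [[0, 9], [9, 6]]
Step 2: trace = 6, det = -81
Step 3: Discriminant = 6^2 - 4*(-81) = 360
Step 4: Eigenvalues: 12.4868, -6.48683
Step 5: Signature = (# positive eigenvalues) - (# negative eigenvalues) = 0

0


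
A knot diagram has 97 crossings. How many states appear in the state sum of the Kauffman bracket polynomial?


Each crossing contributes 2 choices (A-smoothing or B-smoothing).
Total states = 2^97 = 158456325028528675187087900672

158456325028528675187087900672


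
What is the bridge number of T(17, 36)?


The bridge number of T(p,q) is min(p,q).
min(17, 36) = 17

17


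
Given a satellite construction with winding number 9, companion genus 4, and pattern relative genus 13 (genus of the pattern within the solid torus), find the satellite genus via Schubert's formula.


Schubert: g(satellite) = g_rel(pattern) + |winding| * g(companion),
where g_rel(pattern) is the genus of the pattern relative to the solid torus.
= 13 + 9 * 4
= 13 + 36 = 49

49


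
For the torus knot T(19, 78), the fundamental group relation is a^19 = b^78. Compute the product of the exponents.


The relation is a^19 = b^78.
Product of exponents = 19 * 78
= 1482

1482


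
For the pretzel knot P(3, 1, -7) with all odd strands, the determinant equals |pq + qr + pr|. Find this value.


Step 1: Compute pq + qr + pr.
pq = 3*1 = 3
qr = 1*(-7) = -7
pr = 3*(-7) = -21
pq + qr + pr = 3 + (-7) + (-21) = -25
Step 2: Take absolute value.
det(P(3,1,-7)) = |-25| = 25

25


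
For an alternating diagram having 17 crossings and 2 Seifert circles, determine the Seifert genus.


For alternating knots, g = (c - s + 1)/2.
= (17 - 2 + 1)/2
= 16/2 = 8

8


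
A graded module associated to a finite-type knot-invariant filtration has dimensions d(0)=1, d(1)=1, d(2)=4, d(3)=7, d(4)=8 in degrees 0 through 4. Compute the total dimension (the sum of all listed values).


Total dimension = d(0) + d(1) + ... + d(4)
= 1 + 1 + 4 + 7 + 8
= 21

21


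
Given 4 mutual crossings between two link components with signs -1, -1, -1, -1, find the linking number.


Step 1: Count positive crossings: 0
Step 2: Count negative crossings: 4
Step 3: Sum of signs = 0 - 4 = -4
Step 4: Linking number = sum/2 = -4/2 = -2

-2


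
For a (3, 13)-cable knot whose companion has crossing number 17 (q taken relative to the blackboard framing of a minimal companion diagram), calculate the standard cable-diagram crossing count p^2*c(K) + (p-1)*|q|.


Step 1: Each of the c(K) crossings of the companion diagram becomes p*p = p^2 crossings among the p parallel strands, and each of the |q| twists s_1 s_2 ... s_(p-1) adds (p-1) crossings.
  Crossings = p^2 * c(K) + (p-1)*|q|
Step 2: = 3^2 * 17 + (3-1)*13
Step 3: = 9*17 + 2*13
Step 4: = 153 + 26 = 179

179


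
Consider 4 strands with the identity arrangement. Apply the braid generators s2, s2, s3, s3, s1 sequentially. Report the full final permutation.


Starting with identity [1, 2, 3, 4].
Apply generators in sequence:
  After s2: [1, 3, 2, 4]
  After s2: [1, 2, 3, 4]
  After s3: [1, 2, 4, 3]
  After s3: [1, 2, 3, 4]
  After s1: [2, 1, 3, 4]
Final permutation: [2, 1, 3, 4]

[2, 1, 3, 4]


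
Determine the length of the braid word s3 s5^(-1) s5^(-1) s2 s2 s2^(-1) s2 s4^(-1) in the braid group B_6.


The word length counts the number of generators (including inverses).
Listing each generator: s3, s5^(-1), s5^(-1), s2, s2, s2^(-1), s2, s4^(-1)
There are 8 generators in this braid word.

8


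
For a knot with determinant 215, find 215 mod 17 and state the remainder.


Step 1: A knot is p-colorable if and only if p divides its determinant.
Step 2: Compute 215 mod 17.
215 = 12 * 17 + 11
Step 3: 215 mod 17 = 11
Step 4: The knot is 17-colorable: no

11


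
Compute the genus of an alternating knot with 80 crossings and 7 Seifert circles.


For alternating knots, g = (c - s + 1)/2.
= (80 - 7 + 1)/2
= 74/2 = 37

37


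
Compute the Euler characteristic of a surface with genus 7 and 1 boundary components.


chi = 2 - 2g - b
= 2 - 2*7 - 1
= 2 - 14 - 1 = -13

-13


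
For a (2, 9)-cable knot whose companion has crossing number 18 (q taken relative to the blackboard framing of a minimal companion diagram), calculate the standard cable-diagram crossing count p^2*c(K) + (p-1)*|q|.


Step 1: Each of the c(K) crossings of the companion diagram becomes p*p = p^2 crossings among the p parallel strands, and each of the |q| twists s_1 s_2 ... s_(p-1) adds (p-1) crossings.
  Crossings = p^2 * c(K) + (p-1)*|q|
Step 2: = 2^2 * 18 + (2-1)*9
Step 3: = 4*18 + 1*9
Step 4: = 72 + 9 = 81

81


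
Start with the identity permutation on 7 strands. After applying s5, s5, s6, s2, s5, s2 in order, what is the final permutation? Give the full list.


Starting with identity [1, 2, 3, 4, 5, 6, 7].
Apply generators in sequence:
  After s5: [1, 2, 3, 4, 6, 5, 7]
  After s5: [1, 2, 3, 4, 5, 6, 7]
  After s6: [1, 2, 3, 4, 5, 7, 6]
  After s2: [1, 3, 2, 4, 5, 7, 6]
  After s5: [1, 3, 2, 4, 7, 5, 6]
  After s2: [1, 2, 3, 4, 7, 5, 6]
Final permutation: [1, 2, 3, 4, 7, 5, 6]

[1, 2, 3, 4, 7, 5, 6]


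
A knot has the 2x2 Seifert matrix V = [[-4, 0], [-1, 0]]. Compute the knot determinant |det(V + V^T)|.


Step 1: Form V + V^T where V = [[-4, 0], [-1, 0]]
  V^T = [[-4, -1], [0, 0]]
  V + V^T = [[-8, -1], [-1, 0]]
Step 2: det(V + V^T) = (-8)*0 - (-1)*(-1)
  = 0 - 1 = -1
Step 3: Knot determinant = |det(V + V^T)| = |-1| = 1

1


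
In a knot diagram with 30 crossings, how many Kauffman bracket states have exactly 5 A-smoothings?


We choose which 5 of 30 crossings get A-smoothings.
C(30, 5) = 30! / (5! * 25!)
= 142506

142506


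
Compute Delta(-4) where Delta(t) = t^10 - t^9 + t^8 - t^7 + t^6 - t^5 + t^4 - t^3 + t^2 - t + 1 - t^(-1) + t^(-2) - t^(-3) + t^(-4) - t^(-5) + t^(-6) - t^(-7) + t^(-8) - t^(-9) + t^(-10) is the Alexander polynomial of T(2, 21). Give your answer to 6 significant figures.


Substituting t = -4 into Delta(t) = t^10 - t^9 + t^8 - t^7 + t^6 - t^5 + t^4 - t^3 + t^2 - t + 1 - t^(-1) + t^(-2) - t^(-3) + t^(-4) - t^(-5) + t^(-6) - t^(-7) + t^(-8) - t^(-9) + t^(-10):
Term values: (1048576) + (262144) + (65536) + (16384) + (4096) + (1024) + (256) + (64) + (16) + (4) + (1) + (0.25) + (0.0625) + (0.015625) + (0.00390625) + (0.000976562) + (0.000244141) + (6.10352e-05) + (1.52588e-05) + (3.8147e-06) + (9.53674e-07)
Sum = 1398101.333
Rounded to 6 significant figures: 1.3981e+06

1.3981e+06


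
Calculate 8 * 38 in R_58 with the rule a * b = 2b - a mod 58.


8 * 38 = 2*38 - 8 mod 58
= 76 - 8 mod 58
= 68 mod 58 = 10

10


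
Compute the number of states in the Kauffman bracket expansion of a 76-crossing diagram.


Each crossing contributes 2 choices (A-smoothing or B-smoothing).
Total states = 2^76 = 75557863725914323419136

75557863725914323419136


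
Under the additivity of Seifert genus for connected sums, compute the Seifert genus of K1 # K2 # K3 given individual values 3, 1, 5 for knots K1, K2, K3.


The Seifert genus is additive under connected sum.
Seifert genus(K1 # K2 # K3) = (3) + (1) + (5)
= 9

9


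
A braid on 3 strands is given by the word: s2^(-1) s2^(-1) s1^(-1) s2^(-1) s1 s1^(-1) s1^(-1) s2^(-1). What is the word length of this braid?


The word length counts the number of generators (including inverses).
Listing each generator: s2^(-1), s2^(-1), s1^(-1), s2^(-1), s1, s1^(-1), s1^(-1), s2^(-1)
There are 8 generators in this braid word.

8


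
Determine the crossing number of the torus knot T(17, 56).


For a torus knot T(p, q) with gcd(p,q)=1,
the crossing number is min(p*(q-1), q*(p-1)).
p*(q-1) = 17*55 = 935
q*(p-1) = 56*16 = 896
min(935, 896) = 896

896


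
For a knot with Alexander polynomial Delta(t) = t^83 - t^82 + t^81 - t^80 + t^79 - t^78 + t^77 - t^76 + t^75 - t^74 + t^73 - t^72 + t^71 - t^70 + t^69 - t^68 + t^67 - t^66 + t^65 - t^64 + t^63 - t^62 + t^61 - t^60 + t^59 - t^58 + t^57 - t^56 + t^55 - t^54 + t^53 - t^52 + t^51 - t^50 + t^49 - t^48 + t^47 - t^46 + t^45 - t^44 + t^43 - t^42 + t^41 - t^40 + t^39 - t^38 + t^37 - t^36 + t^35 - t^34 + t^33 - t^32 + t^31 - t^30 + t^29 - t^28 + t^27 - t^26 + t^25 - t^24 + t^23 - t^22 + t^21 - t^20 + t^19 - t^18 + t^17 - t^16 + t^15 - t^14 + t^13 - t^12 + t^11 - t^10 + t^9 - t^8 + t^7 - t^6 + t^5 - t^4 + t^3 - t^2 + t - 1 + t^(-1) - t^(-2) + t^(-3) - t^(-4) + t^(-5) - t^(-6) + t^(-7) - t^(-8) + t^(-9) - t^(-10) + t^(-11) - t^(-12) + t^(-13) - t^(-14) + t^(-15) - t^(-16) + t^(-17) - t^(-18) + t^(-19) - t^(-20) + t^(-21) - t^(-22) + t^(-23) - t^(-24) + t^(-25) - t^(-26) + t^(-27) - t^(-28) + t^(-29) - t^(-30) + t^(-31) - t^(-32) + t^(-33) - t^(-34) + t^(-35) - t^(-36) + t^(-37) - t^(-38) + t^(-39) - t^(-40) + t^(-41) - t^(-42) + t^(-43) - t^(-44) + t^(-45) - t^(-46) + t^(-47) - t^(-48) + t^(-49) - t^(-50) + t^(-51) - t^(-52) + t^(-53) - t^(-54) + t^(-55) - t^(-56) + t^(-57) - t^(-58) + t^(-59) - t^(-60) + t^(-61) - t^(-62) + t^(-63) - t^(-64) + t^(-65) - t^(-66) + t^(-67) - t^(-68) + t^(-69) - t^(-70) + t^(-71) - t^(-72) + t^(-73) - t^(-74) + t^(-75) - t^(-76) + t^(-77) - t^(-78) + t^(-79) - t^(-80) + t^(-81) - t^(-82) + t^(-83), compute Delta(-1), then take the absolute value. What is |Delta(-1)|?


Step 1: The polynomial has 167 terms with alternating signs, exponents from 83 down to -83.
Step 2: Substitute t = -1. The i-th term has coefficient (-1)^i and exponent (m-i),
  so its value is (-1)^i * (-1)^(m-i) = (-1)^m = -1 for every i.
Step 3: All 167 terms equal -1, so Delta(-1) = 167 * (-1) = -167
Step 4: |Delta(-1)| = 167

167


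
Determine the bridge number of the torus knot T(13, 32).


The bridge number of T(p,q) is min(p,q).
min(13, 32) = 13

13


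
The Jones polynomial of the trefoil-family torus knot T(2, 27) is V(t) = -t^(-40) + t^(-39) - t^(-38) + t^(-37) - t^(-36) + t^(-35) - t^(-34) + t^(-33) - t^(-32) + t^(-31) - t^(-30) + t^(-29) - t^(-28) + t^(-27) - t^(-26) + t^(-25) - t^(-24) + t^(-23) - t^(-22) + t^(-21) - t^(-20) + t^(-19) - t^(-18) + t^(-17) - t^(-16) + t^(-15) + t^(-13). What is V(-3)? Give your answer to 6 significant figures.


Substituting t = -3 into V(t) = -t^(-40) + t^(-39) - t^(-38) + t^(-37) - t^(-36) + t^(-35) - t^(-34) + t^(-33) - t^(-32) + t^(-31) - t^(-30) + t^(-29) - t^(-28) + t^(-27) - t^(-26) + t^(-25) - t^(-24) + t^(-23) - t^(-22) + t^(-21) - t^(-20) + t^(-19) - t^(-18) + t^(-17) - t^(-16) + t^(-15) + t^(-13):
  (-)t^(-40) = -8.22526e-20
  (+)t^(-39) = -2.46758e-19
  (-)t^(-38) = -7.40274e-19
  (+)t^(-37) = -2.22082e-18
  (-)t^(-36) = -6.66246e-18
  (+)t^(-35) = -1.99874e-17
  (-)t^(-34) = -5.99622e-17
  (+)t^(-33) = -1.79887e-16
  (-)t^(-32) = -5.3966e-16
  (+)t^(-31) = -1.61898e-15
  (-)t^(-30) = -4.85694e-15
  (+)t^(-29) = -1.45708e-14
  (-)t^(-28) = -4.37124e-14
  (+)t^(-27) = -1.31137e-13
  (-)t^(-26) = -3.93412e-13
  (+)t^(-25) = -1.18024e-12
  (-)t^(-24) = -3.54071e-12
  (+)t^(-23) = -1.06221e-11
  (-)t^(-22) = -3.18664e-11
  (+)t^(-21) = -9.55991e-11
  (-)t^(-20) = -2.86797e-10
  (+)t^(-19) = -8.60392e-10
  (-)t^(-18) = -2.58117e-09
  (+)t^(-17) = -7.74352e-09
  (-)t^(-16) = -2.32306e-08
  (+)t^(-15) = -6.96917e-08
  (+)t^(-13) = -6.27225e-07
Sum = (-8.22526e-20) + (-2.46758e-19) + (-7.40274e-19) + (-2.22082e-18) + (-6.66246e-18) + (-1.99874e-17) + (-5.99622e-17) + (-1.79887e-16) + (-5.3966e-16) + (-1.61898e-15) + (-4.85694e-15) + (-1.45708e-14) + (-4.37124e-14) + (-1.31137e-13) + (-3.93412e-13) + (-1.18024e-12) + (-3.54071e-12) + (-1.06221e-11) + (-3.18664e-11) + (-9.55991e-11) + (-2.86797e-10) + (-8.60392e-10) + (-2.58117e-09) + (-7.74352e-09) + (-2.32306e-08) + (-6.96917e-08) + (-6.27225e-07)
= -7.317630535e-07
Rounded to 6 significant figures: -7.31763e-07

-7.31763e-07


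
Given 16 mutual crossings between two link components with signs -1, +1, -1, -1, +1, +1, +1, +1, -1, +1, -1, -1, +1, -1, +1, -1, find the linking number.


Step 1: Count positive crossings: 8
Step 2: Count negative crossings: 8
Step 3: Sum of signs = 8 - 8 = 0
Step 4: Linking number = sum/2 = 0/2 = 0

0


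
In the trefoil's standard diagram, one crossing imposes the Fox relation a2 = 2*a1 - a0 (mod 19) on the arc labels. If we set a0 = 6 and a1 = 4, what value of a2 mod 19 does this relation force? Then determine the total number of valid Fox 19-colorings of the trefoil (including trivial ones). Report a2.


Step 1: Apply the given crossing relation 2*a1 - a0 - a2 = 0 (mod 19).
  a2 = 2*a1 - a0 mod 19
  a2 = 2*4 - 6 mod 19
  a2 = 8 - 6 mod 19
  a2 = 2 mod 19 = 2
Step 2: The trefoil has determinant 3.
  Number of Fox p-colorings (p prime) is p^2 if p = 3, else p.
  Since 19 does not divide 3, only trivial (constant) colorings exist.
  (So the trial a0 = 6, a1 = 4 with a0 != a1 does NOT extend to a valid coloring of the whole trefoil: the other two crossing relations require 3*(a1 - a0) = 0 (mod 19), which fails.)
  Total colorings = 19
Step 3: a2 = 2, total Fox 19-colorings = 19

2


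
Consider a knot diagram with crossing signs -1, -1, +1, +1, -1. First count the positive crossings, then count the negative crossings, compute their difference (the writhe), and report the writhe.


Step 1: Count positive crossings (+1).
Positive crossings: 2
Step 2: Count negative crossings (-1).
Negative crossings: 3
Step 3: Writhe = (positive) - (negative)
w = 2 - 3 = -1
Step 4: |w| = 1, and w is negative

-1


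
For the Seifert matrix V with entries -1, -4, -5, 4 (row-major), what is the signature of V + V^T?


Step 1: V + V^T = [[-2, -9], [-9, 8]]
Step 2: trace = 6, det = -97
Step 3: Discriminant = 6^2 - 4*(-97) = 424
Step 4: Eigenvalues: 13.2956, -7.29563
Step 5: Signature = (# positive eigenvalues) - (# negative eigenvalues) = 0

0


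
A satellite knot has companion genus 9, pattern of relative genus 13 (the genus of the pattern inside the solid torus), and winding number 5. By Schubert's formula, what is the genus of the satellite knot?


Schubert: g(satellite) = g_rel(pattern) + |winding| * g(companion),
where g_rel(pattern) is the genus of the pattern relative to the solid torus.
= 13 + 5 * 9
= 13 + 45 = 58

58


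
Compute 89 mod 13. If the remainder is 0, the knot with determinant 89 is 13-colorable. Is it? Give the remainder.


Step 1: A knot is p-colorable if and only if p divides its determinant.
Step 2: Compute 89 mod 13.
89 = 6 * 13 + 11
Step 3: 89 mod 13 = 11
Step 4: The knot is 13-colorable: no

11


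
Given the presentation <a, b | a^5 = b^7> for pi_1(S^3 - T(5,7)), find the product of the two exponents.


The relation is a^5 = b^7.
Product of exponents = 5 * 7
= 35

35


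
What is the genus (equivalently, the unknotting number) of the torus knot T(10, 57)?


For a torus knot T(p,q), both the unknotting number and genus equal (p-1)(q-1)/2.
= (10-1)(57-1)/2
= 9*56/2
= 504/2 = 252

252


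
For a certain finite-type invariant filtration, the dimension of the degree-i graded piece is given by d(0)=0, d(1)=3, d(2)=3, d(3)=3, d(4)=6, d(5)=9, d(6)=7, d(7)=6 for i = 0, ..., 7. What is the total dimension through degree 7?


Total dimension = d(0) + d(1) + ... + d(7)
= 0 + 3 + 3 + 3 + 6 + 9 + 7 + 6
= 37

37


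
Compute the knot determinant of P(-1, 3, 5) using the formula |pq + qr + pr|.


Step 1: Compute pq + qr + pr.
pq = (-1)*3 = -3
qr = 3*5 = 15
pr = (-1)*5 = -5
pq + qr + pr = -3 + 15 + (-5) = 7
Step 2: Take absolute value.
det(P(-1,3,5)) = |7| = 7

7


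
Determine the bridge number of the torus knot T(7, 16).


The bridge number of T(p,q) is min(p,q).
min(7, 16) = 7

7


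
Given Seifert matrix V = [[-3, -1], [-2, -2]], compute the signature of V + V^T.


Step 1: V + V^T = [[-6, -3], [-3, -4]]
Step 2: trace = -10, det = 15
Step 3: Discriminant = (-10)^2 - 4*15 = 40
Step 4: Eigenvalues: -1.83772, -8.16228
Step 5: Signature = (# positive eigenvalues) - (# negative eigenvalues) = -2

-2


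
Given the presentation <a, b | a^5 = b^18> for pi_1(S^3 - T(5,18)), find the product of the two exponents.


The relation is a^5 = b^18.
Product of exponents = 5 * 18
= 90

90


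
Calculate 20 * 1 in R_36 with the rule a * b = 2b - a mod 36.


20 * 1 = 2*1 - 20 mod 36
= 2 - 20 mod 36
= -18 mod 36 = 18

18


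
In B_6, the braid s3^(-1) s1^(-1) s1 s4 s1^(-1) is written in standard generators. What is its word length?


The word length counts the number of generators (including inverses).
Listing each generator: s3^(-1), s1^(-1), s1, s4, s1^(-1)
There are 5 generators in this braid word.

5


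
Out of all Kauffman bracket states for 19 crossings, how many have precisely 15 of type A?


We choose which 15 of 19 crossings get A-smoothings.
C(19, 15) = 19! / (15! * 4!)
= 3876

3876


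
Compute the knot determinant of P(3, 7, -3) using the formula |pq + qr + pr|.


Step 1: Compute pq + qr + pr.
pq = 3*7 = 21
qr = 7*(-3) = -21
pr = 3*(-3) = -9
pq + qr + pr = 21 + (-21) + (-9) = -9
Step 2: Take absolute value.
det(P(3,7,-3)) = |-9| = 9

9


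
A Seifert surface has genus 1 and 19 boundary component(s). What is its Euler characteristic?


chi = 2 - 2g - b
= 2 - 2*1 - 19
= 2 - 2 - 19 = -19

-19


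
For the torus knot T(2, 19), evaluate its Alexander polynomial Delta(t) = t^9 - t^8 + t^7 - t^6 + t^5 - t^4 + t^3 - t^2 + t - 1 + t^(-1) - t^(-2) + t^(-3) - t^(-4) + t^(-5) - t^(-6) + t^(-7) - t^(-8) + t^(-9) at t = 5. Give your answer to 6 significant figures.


Substituting t = 5 into Delta(t) = t^9 - t^8 + t^7 - t^6 + t^5 - t^4 + t^3 - t^2 + t - 1 + t^(-1) - t^(-2) + t^(-3) - t^(-4) + t^(-5) - t^(-6) + t^(-7) - t^(-8) + t^(-9):
Term values: (1953125) + (-390625) + (78125) + (-15625) + (3125) + (-625) + (125) + (-25) + (5) + (-1) + (0.2) + (-0.04) + (0.008) + (-0.0016) + (0.00032) + (-6.4e-05) + (1.28e-05) + (-2.56e-06) + (5.12e-07)
Sum = 1627604.167
Rounded to 6 significant figures: 1.6276e+06

1.6276e+06


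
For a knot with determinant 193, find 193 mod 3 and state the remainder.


Step 1: A knot is p-colorable if and only if p divides its determinant.
Step 2: Compute 193 mod 3.
193 = 64 * 3 + 1
Step 3: 193 mod 3 = 1
Step 4: The knot is 3-colorable: no

1


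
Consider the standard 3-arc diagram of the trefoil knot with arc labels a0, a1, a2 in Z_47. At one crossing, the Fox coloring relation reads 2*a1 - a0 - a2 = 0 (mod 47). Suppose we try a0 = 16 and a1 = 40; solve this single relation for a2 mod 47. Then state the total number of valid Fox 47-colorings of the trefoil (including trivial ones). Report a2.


Step 1: Apply the given crossing relation 2*a1 - a0 - a2 = 0 (mod 47).
  a2 = 2*a1 - a0 mod 47
  a2 = 2*40 - 16 mod 47
  a2 = 80 - 16 mod 47
  a2 = 64 mod 47 = 17
Step 2: The trefoil has determinant 3.
  Number of Fox p-colorings (p prime) is p^2 if p = 3, else p.
  Since 47 does not divide 3, only trivial (constant) colorings exist.
  (So the trial a0 = 16, a1 = 40 with a0 != a1 does NOT extend to a valid coloring of the whole trefoil: the other two crossing relations require 3*(a1 - a0) = 0 (mod 47), which fails.)
  Total colorings = 47
Step 3: a2 = 17, total Fox 47-colorings = 47

17


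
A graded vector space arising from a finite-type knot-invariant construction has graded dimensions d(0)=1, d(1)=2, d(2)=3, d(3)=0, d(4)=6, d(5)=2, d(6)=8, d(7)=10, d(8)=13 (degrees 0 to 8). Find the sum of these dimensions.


Total dimension = d(0) + d(1) + ... + d(8)
= 1 + 2 + 3 + 0 + 6 + 2 + 8 + 10 + 13
= 45

45


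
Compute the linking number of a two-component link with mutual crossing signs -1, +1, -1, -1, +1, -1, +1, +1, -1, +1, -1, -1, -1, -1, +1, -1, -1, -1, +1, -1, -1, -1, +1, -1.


Step 1: Count positive crossings: 8
Step 2: Count negative crossings: 16
Step 3: Sum of signs = 8 - 16 = -8
Step 4: Linking number = sum/2 = -8/2 = -4

-4


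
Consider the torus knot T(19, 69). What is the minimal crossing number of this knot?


For a torus knot T(p, q) with gcd(p,q)=1,
the crossing number is min(p*(q-1), q*(p-1)).
p*(q-1) = 19*68 = 1292
q*(p-1) = 69*18 = 1242
min(1292, 1242) = 1242

1242


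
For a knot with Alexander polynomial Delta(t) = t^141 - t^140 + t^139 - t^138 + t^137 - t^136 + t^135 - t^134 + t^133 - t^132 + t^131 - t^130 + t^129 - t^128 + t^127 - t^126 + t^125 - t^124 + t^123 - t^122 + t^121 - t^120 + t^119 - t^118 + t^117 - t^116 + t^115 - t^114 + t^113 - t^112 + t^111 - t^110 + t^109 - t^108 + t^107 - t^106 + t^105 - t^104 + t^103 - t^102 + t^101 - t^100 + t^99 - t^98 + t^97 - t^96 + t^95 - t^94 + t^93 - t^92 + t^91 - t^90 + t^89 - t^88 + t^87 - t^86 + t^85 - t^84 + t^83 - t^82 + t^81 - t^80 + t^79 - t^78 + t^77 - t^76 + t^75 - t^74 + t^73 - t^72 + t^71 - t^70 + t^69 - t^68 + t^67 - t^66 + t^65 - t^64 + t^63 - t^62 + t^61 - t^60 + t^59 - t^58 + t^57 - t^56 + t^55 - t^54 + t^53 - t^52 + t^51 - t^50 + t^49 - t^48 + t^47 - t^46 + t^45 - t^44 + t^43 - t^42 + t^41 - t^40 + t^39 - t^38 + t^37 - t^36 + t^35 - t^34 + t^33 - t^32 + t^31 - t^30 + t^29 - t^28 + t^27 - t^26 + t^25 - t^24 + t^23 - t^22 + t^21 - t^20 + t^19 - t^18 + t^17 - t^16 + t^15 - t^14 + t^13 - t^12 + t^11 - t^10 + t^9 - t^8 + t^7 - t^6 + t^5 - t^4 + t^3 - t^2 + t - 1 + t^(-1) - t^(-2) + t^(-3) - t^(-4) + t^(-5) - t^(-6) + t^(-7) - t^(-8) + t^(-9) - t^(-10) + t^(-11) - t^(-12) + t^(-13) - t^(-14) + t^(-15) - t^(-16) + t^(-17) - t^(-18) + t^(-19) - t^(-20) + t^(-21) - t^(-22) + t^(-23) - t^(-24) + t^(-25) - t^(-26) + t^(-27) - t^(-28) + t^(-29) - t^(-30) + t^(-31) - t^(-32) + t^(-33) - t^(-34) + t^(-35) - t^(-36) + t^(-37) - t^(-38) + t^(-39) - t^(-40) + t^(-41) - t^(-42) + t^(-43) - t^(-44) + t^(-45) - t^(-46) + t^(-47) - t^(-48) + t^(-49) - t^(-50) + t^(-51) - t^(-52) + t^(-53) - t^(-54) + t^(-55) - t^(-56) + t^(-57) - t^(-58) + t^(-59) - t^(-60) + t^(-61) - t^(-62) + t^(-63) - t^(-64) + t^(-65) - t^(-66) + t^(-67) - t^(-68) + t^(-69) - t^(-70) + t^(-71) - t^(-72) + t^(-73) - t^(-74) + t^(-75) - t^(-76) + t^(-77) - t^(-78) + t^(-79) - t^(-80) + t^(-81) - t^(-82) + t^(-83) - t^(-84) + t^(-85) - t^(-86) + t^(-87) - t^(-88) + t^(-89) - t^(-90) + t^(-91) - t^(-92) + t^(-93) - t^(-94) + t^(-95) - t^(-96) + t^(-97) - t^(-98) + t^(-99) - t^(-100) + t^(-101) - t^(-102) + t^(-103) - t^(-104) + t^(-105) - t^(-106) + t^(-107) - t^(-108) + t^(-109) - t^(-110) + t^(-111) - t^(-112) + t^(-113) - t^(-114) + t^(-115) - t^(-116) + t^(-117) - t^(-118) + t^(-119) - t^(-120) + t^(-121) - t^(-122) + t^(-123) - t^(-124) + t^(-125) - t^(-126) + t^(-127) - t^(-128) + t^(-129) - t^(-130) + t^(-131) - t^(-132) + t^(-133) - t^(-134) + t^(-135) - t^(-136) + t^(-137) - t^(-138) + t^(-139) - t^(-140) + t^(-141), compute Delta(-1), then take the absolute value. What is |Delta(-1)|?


Step 1: The polynomial has 283 terms with alternating signs, exponents from 141 down to -141.
Step 2: Substitute t = -1. The i-th term has coefficient (-1)^i and exponent (m-i),
  so its value is (-1)^i * (-1)^(m-i) = (-1)^m = -1 for every i.
Step 3: All 283 terms equal -1, so Delta(-1) = 283 * (-1) = -283
Step 4: |Delta(-1)| = 283

283


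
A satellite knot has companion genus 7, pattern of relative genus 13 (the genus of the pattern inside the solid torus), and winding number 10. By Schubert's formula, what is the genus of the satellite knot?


Schubert: g(satellite) = g_rel(pattern) + |winding| * g(companion),
where g_rel(pattern) is the genus of the pattern relative to the solid torus.
= 13 + 10 * 7
= 13 + 70 = 83

83


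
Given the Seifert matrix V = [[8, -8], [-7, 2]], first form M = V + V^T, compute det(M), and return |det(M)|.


Step 1: Form V + V^T where V = [[8, -8], [-7, 2]]
  V^T = [[8, -7], [-8, 2]]
  V + V^T = [[16, -15], [-15, 4]]
Step 2: det(V + V^T) = 16*4 - (-15)*(-15)
  = 64 - 225 = -161
Step 3: Knot determinant = |det(V + V^T)| = |-161| = 161

161


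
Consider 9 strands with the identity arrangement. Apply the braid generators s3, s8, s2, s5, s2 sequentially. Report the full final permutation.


Starting with identity [1, 2, 3, 4, 5, 6, 7, 8, 9].
Apply generators in sequence:
  After s3: [1, 2, 4, 3, 5, 6, 7, 8, 9]
  After s8: [1, 2, 4, 3, 5, 6, 7, 9, 8]
  After s2: [1, 4, 2, 3, 5, 6, 7, 9, 8]
  After s5: [1, 4, 2, 3, 6, 5, 7, 9, 8]
  After s2: [1, 2, 4, 3, 6, 5, 7, 9, 8]
Final permutation: [1, 2, 4, 3, 6, 5, 7, 9, 8]

[1, 2, 4, 3, 6, 5, 7, 9, 8]


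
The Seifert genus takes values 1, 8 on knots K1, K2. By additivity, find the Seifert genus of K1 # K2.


The Seifert genus is additive under connected sum.
Seifert genus(K1 # K2) = (1) + (8)
= 9

9


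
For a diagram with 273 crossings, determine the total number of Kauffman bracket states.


Each crossing contributes 2 choices (A-smoothing or B-smoothing).
Total states = 2^273 = 15177100720513508366558296147058741458143803430094840009779784451085189728165691392

15177100720513508366558296147058741458143803430094840009779784451085189728165691392


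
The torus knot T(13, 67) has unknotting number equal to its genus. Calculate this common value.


For a torus knot T(p,q), both the unknotting number and genus equal (p-1)(q-1)/2.
= (13-1)(67-1)/2
= 12*66/2
= 792/2 = 396

396


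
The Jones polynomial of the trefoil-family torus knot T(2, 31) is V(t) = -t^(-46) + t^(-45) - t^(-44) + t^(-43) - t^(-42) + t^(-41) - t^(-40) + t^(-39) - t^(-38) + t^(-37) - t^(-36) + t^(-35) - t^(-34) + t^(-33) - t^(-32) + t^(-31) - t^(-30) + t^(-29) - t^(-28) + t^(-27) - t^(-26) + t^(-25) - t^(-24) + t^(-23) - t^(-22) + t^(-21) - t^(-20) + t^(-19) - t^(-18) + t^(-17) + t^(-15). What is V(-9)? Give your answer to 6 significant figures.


Substituting t = -9 into V(t) = -t^(-46) + t^(-45) - t^(-44) + t^(-43) - t^(-42) + t^(-41) - t^(-40) + t^(-39) - t^(-38) + t^(-37) - t^(-36) + t^(-35) - t^(-34) + t^(-33) - t^(-32) + t^(-31) - t^(-30) + t^(-29) - t^(-28) + t^(-27) - t^(-26) + t^(-25) - t^(-24) + t^(-23) - t^(-22) + t^(-21) - t^(-20) + t^(-19) - t^(-18) + t^(-17) + t^(-15):
  (-)t^(-46) = -1.27305e-44
  (+)t^(-45) = -1.14574e-43
  (-)t^(-44) = -1.03117e-42
  (+)t^(-43) = -9.28052e-42
  (-)t^(-42) = -8.35246e-41
  (+)t^(-41) = -7.51722e-40
  (-)t^(-40) = -6.7655e-39
  (+)t^(-39) = -6.08895e-38
  (-)t^(-38) = -5.48005e-37
  (+)t^(-37) = -4.93205e-36
  (-)t^(-36) = -4.43884e-35
  (+)t^(-35) = -3.99496e-34
  (-)t^(-34) = -3.59546e-33
  (+)t^(-33) = -3.23592e-32
  (-)t^(-32) = -2.91232e-31
  (+)t^(-31) = -2.62109e-30
  (-)t^(-30) = -2.35898e-29
  (+)t^(-29) = -2.12308e-28
  (-)t^(-28) = -1.91078e-27
  (+)t^(-27) = -1.7197e-26
  (-)t^(-26) = -1.54773e-25
  (+)t^(-25) = -1.39296e-24
  (-)t^(-24) = -1.25366e-23
  (+)t^(-23) = -1.12829e-22
  (-)t^(-22) = -1.01546e-21
  (+)t^(-21) = -9.13918e-21
  (-)t^(-20) = -8.22526e-20
  (+)t^(-19) = -7.40274e-19
  (-)t^(-18) = -6.66246e-18
  (+)t^(-17) = -5.99622e-17
  (+)t^(-15) = -4.85694e-15
Sum = (-1.27305e-44) + (-1.14574e-43) + (-1.03117e-42) + (-9.28052e-42) + (-8.35246e-41) + (-7.51722e-40) + (-6.7655e-39) + (-6.08895e-38) + (-5.48005e-37) + (-4.93205e-36) + (-4.43884e-35) + (-3.99496e-34) + (-3.59546e-33) + (-3.23592e-32) + (-2.91232e-31) + (-2.62109e-30) + (-2.35898e-29) + (-2.12308e-28) + (-1.91078e-27) + (-1.7197e-26) + (-1.54773e-25) + (-1.39296e-24) + (-1.25366e-23) + (-1.12829e-22) + (-1.01546e-21) + (-9.13918e-21) + (-8.22526e-20) + (-7.40274e-19) + (-6.66246e-18) + (-5.99622e-17) + (-4.85694e-15)
= -4.924393191e-15
Rounded to 6 significant figures: -4.92439e-15

-4.92439e-15
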